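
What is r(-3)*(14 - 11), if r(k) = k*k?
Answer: 27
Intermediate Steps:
r(k) = k²
r(-3)*(14 - 11) = (-3)²*(14 - 11) = 9*3 = 27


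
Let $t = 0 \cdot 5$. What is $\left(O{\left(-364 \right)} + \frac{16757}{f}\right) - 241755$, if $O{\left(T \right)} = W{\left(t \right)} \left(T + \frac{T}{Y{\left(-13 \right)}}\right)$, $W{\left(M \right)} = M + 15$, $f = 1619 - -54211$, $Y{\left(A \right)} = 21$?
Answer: $- \frac{13816512493}{55830} \approx -2.4747 \cdot 10^{5}$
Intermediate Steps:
$t = 0$
$f = 55830$ ($f = 1619 + 54211 = 55830$)
$W{\left(M \right)} = 15 + M$
$O{\left(T \right)} = \frac{110 T}{7}$ ($O{\left(T \right)} = \left(15 + 0\right) \left(T + \frac{T}{21}\right) = 15 \left(T + T \frac{1}{21}\right) = 15 \left(T + \frac{T}{21}\right) = 15 \frac{22 T}{21} = \frac{110 T}{7}$)
$\left(O{\left(-364 \right)} + \frac{16757}{f}\right) - 241755 = \left(\frac{110}{7} \left(-364\right) + \frac{16757}{55830}\right) - 241755 = \left(-5720 + 16757 \cdot \frac{1}{55830}\right) - 241755 = \left(-5720 + \frac{16757}{55830}\right) - 241755 = - \frac{319330843}{55830} - 241755 = - \frac{13816512493}{55830}$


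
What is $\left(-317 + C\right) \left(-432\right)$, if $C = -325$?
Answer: $277344$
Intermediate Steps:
$\left(-317 + C\right) \left(-432\right) = \left(-317 - 325\right) \left(-432\right) = \left(-642\right) \left(-432\right) = 277344$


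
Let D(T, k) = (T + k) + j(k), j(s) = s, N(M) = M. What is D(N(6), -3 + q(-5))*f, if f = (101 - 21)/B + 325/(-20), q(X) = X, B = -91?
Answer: 31175/182 ≈ 171.29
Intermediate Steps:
D(T, k) = T + 2*k (D(T, k) = (T + k) + k = T + 2*k)
f = -6235/364 (f = (101 - 21)/(-91) + 325/(-20) = 80*(-1/91) + 325*(-1/20) = -80/91 - 65/4 = -6235/364 ≈ -17.129)
D(N(6), -3 + q(-5))*f = (6 + 2*(-3 - 5))*(-6235/364) = (6 + 2*(-8))*(-6235/364) = (6 - 16)*(-6235/364) = -10*(-6235/364) = 31175/182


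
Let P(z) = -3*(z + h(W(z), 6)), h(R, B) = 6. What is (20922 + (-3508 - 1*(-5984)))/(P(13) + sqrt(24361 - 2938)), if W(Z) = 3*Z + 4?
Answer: 222281/3029 + 11699*sqrt(21423)/9087 ≈ 261.82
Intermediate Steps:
W(Z) = 4 + 3*Z
P(z) = -18 - 3*z (P(z) = -3*(z + 6) = -3*(6 + z) = -18 - 3*z)
(20922 + (-3508 - 1*(-5984)))/(P(13) + sqrt(24361 - 2938)) = (20922 + (-3508 - 1*(-5984)))/((-18 - 3*13) + sqrt(24361 - 2938)) = (20922 + (-3508 + 5984))/((-18 - 39) + sqrt(21423)) = (20922 + 2476)/(-57 + sqrt(21423)) = 23398/(-57 + sqrt(21423))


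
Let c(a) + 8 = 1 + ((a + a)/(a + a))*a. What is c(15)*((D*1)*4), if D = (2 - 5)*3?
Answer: -288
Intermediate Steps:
c(a) = -7 + a (c(a) = -8 + (1 + ((a + a)/(a + a))*a) = -8 + (1 + ((2*a)/((2*a)))*a) = -8 + (1 + ((2*a)*(1/(2*a)))*a) = -8 + (1 + 1*a) = -8 + (1 + a) = -7 + a)
D = -9 (D = -3*3 = -9)
c(15)*((D*1)*4) = (-7 + 15)*(-9*1*4) = 8*(-9*4) = 8*(-36) = -288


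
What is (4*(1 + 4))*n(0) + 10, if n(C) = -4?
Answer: -70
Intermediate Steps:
(4*(1 + 4))*n(0) + 10 = (4*(1 + 4))*(-4) + 10 = (4*5)*(-4) + 10 = 20*(-4) + 10 = -80 + 10 = -70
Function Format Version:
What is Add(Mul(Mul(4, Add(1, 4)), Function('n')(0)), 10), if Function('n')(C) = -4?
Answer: -70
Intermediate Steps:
Add(Mul(Mul(4, Add(1, 4)), Function('n')(0)), 10) = Add(Mul(Mul(4, Add(1, 4)), -4), 10) = Add(Mul(Mul(4, 5), -4), 10) = Add(Mul(20, -4), 10) = Add(-80, 10) = -70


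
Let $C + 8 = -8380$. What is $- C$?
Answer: $8388$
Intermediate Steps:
$C = -8388$ ($C = -8 - 8380 = -8388$)
$- C = \left(-1\right) \left(-8388\right) = 8388$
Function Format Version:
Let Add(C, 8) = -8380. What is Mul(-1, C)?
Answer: 8388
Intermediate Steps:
C = -8388 (C = Add(-8, -8380) = -8388)
Mul(-1, C) = Mul(-1, -8388) = 8388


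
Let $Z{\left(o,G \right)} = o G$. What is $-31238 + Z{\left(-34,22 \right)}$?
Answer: $-31986$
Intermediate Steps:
$Z{\left(o,G \right)} = G o$
$-31238 + Z{\left(-34,22 \right)} = -31238 + 22 \left(-34\right) = -31238 - 748 = -31986$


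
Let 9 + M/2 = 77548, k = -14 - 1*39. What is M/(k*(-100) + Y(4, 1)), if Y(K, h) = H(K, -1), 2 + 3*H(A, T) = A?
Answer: 232617/7951 ≈ 29.256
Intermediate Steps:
H(A, T) = -⅔ + A/3
Y(K, h) = -⅔ + K/3
k = -53 (k = -14 - 39 = -53)
M = 155078 (M = -18 + 2*77548 = -18 + 155096 = 155078)
M/(k*(-100) + Y(4, 1)) = 155078/(-53*(-100) + (-⅔ + (⅓)*4)) = 155078/(5300 + (-⅔ + 4/3)) = 155078/(5300 + ⅔) = 155078/(15902/3) = 155078*(3/15902) = 232617/7951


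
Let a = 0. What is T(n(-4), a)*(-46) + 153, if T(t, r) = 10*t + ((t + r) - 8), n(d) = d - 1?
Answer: 3051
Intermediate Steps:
n(d) = -1 + d
T(t, r) = -8 + r + 11*t (T(t, r) = 10*t + ((r + t) - 8) = 10*t + (-8 + r + t) = -8 + r + 11*t)
T(n(-4), a)*(-46) + 153 = (-8 + 0 + 11*(-1 - 4))*(-46) + 153 = (-8 + 0 + 11*(-5))*(-46) + 153 = (-8 + 0 - 55)*(-46) + 153 = -63*(-46) + 153 = 2898 + 153 = 3051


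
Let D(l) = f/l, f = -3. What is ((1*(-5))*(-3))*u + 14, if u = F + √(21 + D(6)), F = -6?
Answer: -76 + 15*√82/2 ≈ -8.0846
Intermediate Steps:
D(l) = -3/l
u = -6 + √82/2 (u = -6 + √(21 - 3/6) = -6 + √(21 - 3*⅙) = -6 + √(21 - ½) = -6 + √(41/2) = -6 + √82/2 ≈ -1.4723)
((1*(-5))*(-3))*u + 14 = ((1*(-5))*(-3))*(-6 + √82/2) + 14 = (-5*(-3))*(-6 + √82/2) + 14 = 15*(-6 + √82/2) + 14 = (-90 + 15*√82/2) + 14 = -76 + 15*√82/2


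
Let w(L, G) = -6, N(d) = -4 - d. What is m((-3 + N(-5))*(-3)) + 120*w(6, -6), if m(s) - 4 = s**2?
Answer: -680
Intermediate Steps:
m(s) = 4 + s**2
m((-3 + N(-5))*(-3)) + 120*w(6, -6) = (4 + ((-3 + (-4 - 1*(-5)))*(-3))**2) + 120*(-6) = (4 + ((-3 + (-4 + 5))*(-3))**2) - 720 = (4 + ((-3 + 1)*(-3))**2) - 720 = (4 + (-2*(-3))**2) - 720 = (4 + 6**2) - 720 = (4 + 36) - 720 = 40 - 720 = -680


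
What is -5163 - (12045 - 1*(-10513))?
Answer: -27721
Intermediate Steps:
-5163 - (12045 - 1*(-10513)) = -5163 - (12045 + 10513) = -5163 - 1*22558 = -5163 - 22558 = -27721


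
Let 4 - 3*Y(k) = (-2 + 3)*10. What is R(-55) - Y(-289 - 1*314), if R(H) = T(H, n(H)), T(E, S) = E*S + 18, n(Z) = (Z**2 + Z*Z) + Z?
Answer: -329705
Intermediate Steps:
n(Z) = Z + 2*Z**2 (n(Z) = (Z**2 + Z**2) + Z = 2*Z**2 + Z = Z + 2*Z**2)
Y(k) = -2 (Y(k) = 4/3 - (-2 + 3)*10/3 = 4/3 - 10/3 = -2)
T(E, S) = 18 + E*S
R(H) = 18 + H**2*(1 + 2*H) (R(H) = 18 + H*(H*(1 + 2*H)) = 18 + H**2*(1 + 2*H))
R(-55) - Y(-289 - 1*314) = (18 + (-55)**2*(1 + 2*(-55))) - 1*(-2) = (18 + 3025*(1 - 110)) + 2 = (18 + 3025*(-109)) + 2 = (18 - 329725) + 2 = -329707 + 2 = -329705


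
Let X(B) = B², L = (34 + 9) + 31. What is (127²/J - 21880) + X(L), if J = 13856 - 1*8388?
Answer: -89680943/5468 ≈ -16401.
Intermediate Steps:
J = 5468 (J = 13856 - 8388 = 5468)
L = 74 (L = 43 + 31 = 74)
(127²/J - 21880) + X(L) = (127²/5468 - 21880) + 74² = (16129*(1/5468) - 21880) + 5476 = (16129/5468 - 21880) + 5476 = -119623711/5468 + 5476 = -89680943/5468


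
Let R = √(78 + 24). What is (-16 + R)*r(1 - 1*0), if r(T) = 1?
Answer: -16 + √102 ≈ -5.9005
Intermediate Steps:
R = √102 ≈ 10.100
(-16 + R)*r(1 - 1*0) = (-16 + √102)*1 = -16 + √102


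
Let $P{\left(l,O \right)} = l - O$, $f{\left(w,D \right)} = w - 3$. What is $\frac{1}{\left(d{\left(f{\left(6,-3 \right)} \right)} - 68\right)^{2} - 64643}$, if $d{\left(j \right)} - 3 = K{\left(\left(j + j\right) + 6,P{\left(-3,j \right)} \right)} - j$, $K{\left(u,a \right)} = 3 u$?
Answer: $- \frac{1}{63619} \approx -1.5719 \cdot 10^{-5}$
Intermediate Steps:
$f{\left(w,D \right)} = -3 + w$ ($f{\left(w,D \right)} = w - 3 = -3 + w$)
$d{\left(j \right)} = 21 + 5 j$ ($d{\left(j \right)} = 3 - \left(j - 3 \left(\left(j + j\right) + 6\right)\right) = 3 - \left(j - 3 \left(2 j + 6\right)\right) = 3 - \left(j - 3 \left(6 + 2 j\right)\right) = 3 + \left(\left(18 + 6 j\right) - j\right) = 3 + \left(18 + 5 j\right) = 21 + 5 j$)
$\frac{1}{\left(d{\left(f{\left(6,-3 \right)} \right)} - 68\right)^{2} - 64643} = \frac{1}{\left(\left(21 + 5 \left(-3 + 6\right)\right) - 68\right)^{2} - 64643} = \frac{1}{\left(\left(21 + 5 \cdot 3\right) - 68\right)^{2} - 64643} = \frac{1}{\left(\left(21 + 15\right) - 68\right)^{2} - 64643} = \frac{1}{\left(36 - 68\right)^{2} - 64643} = \frac{1}{\left(-32\right)^{2} - 64643} = \frac{1}{1024 - 64643} = \frac{1}{-63619} = - \frac{1}{63619}$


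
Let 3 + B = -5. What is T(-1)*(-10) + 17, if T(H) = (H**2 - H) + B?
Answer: 77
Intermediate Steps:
B = -8 (B = -3 - 5 = -8)
T(H) = -8 + H**2 - H (T(H) = (H**2 - H) - 8 = -8 + H**2 - H)
T(-1)*(-10) + 17 = (-8 + (-1)**2 - 1*(-1))*(-10) + 17 = (-8 + 1 + 1)*(-10) + 17 = -6*(-10) + 17 = 60 + 17 = 77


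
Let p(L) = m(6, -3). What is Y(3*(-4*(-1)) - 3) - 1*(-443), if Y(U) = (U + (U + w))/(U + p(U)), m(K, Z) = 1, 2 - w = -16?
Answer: 2233/5 ≈ 446.60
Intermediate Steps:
w = 18 (w = 2 - 1*(-16) = 2 + 16 = 18)
p(L) = 1
Y(U) = (18 + 2*U)/(1 + U) (Y(U) = (U + (U + 18))/(U + 1) = (U + (18 + U))/(1 + U) = (18 + 2*U)/(1 + U))
Y(3*(-4*(-1)) - 3) - 1*(-443) = 2*(9 + (3*(-4*(-1)) - 3))/(1 + (3*(-4*(-1)) - 3)) - 1*(-443) = 2*(9 + (3*4 - 3))/(1 + (3*4 - 3)) + 443 = 2*(9 + (12 - 3))/(1 + (12 - 3)) + 443 = 2*(9 + 9)/(1 + 9) + 443 = 2*18/10 + 443 = 2*(⅒)*18 + 443 = 18/5 + 443 = 2233/5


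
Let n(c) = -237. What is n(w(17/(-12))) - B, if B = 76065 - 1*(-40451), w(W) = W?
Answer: -116753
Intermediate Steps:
B = 116516 (B = 76065 + 40451 = 116516)
n(w(17/(-12))) - B = -237 - 1*116516 = -237 - 116516 = -116753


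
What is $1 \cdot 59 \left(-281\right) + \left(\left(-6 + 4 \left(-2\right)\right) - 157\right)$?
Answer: $-16750$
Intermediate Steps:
$1 \cdot 59 \left(-281\right) + \left(\left(-6 + 4 \left(-2\right)\right) - 157\right) = 59 \left(-281\right) - 171 = -16579 - 171 = -16750$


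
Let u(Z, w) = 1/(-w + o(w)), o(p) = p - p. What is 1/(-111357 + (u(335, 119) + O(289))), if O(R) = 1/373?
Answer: -44387/4942803413 ≈ -8.9801e-6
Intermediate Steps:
o(p) = 0
O(R) = 1/373
u(Z, w) = -1/w (u(Z, w) = 1/(-w + 0) = 1/(-w) = -1/w)
1/(-111357 + (u(335, 119) + O(289))) = 1/(-111357 + (-1/119 + 1/373)) = 1/(-111357 - 254/44387) = 1/(-4942803413/44387) = -44387/4942803413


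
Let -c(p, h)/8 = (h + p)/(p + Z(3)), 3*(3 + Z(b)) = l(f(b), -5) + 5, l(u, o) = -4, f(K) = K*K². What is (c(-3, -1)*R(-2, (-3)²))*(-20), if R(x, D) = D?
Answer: 17280/17 ≈ 1016.5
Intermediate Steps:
f(K) = K³
Z(b) = -8/3 (Z(b) = -3 + (-4 + 5)/3 = -3 + (⅓)*1 = -3 + ⅓ = -8/3)
c(p, h) = -8*(h + p)/(-8/3 + p) (c(p, h) = -8*(h + p)/(p - 8/3) = -8*(h + p)/(-8/3 + p))
(c(-3, -1)*R(-2, (-3)²))*(-20) = ((24*(-1*(-1) - 1*(-3))/(-8 + 3*(-3)))*(-3)²)*(-20) = ((24*(1 + 3)/(-8 - 9))*9)*(-20) = ((24*4/(-17))*9)*(-20) = ((24*(-1/17)*4)*9)*(-20) = -96/17*9*(-20) = -864/17*(-20) = 17280/17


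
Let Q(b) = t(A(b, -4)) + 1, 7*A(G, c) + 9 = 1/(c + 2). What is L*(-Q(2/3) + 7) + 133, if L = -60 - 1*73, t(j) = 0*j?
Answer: -665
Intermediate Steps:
A(G, c) = -9/7 + 1/(7*(2 + c)) (A(G, c) = -9/7 + 1/(7*(c + 2)) = -9/7 + 1/(7*(2 + c)))
t(j) = 0
Q(b) = 1 (Q(b) = 0 + 1 = 1)
L = -133 (L = -60 - 73 = -133)
L*(-Q(2/3) + 7) + 133 = -133*(-1*1 + 7) + 133 = -133*(-1 + 7) + 133 = -133*6 + 133 = -798 + 133 = -665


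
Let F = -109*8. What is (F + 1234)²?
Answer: 131044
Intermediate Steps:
F = -872
(F + 1234)² = (-872 + 1234)² = 362² = 131044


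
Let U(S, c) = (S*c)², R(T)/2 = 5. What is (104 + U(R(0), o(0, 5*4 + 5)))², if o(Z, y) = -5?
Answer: 6780816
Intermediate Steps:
R(T) = 10 (R(T) = 2*5 = 10)
U(S, c) = S²*c²
(104 + U(R(0), o(0, 5*4 + 5)))² = (104 + 10²*(-5)²)² = (104 + 100*25)² = (104 + 2500)² = 2604² = 6780816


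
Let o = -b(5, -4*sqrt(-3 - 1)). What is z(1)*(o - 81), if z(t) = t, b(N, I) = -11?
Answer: -70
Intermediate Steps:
o = 11 (o = -1*(-11) = 11)
z(1)*(o - 81) = 1*(11 - 81) = 1*(-70) = -70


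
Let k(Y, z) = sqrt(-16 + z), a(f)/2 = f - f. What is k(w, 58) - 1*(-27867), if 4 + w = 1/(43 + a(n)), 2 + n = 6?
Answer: 27867 + sqrt(42) ≈ 27873.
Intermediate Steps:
n = 4 (n = -2 + 6 = 4)
a(f) = 0 (a(f) = 2*(f - f) = 2*0 = 0)
w = -171/43 (w = -4 + 1/(43 + 0) = -4 + 1/43 = -171/43 ≈ -3.9767)
k(w, 58) - 1*(-27867) = sqrt(-16 + 58) - 1*(-27867) = sqrt(42) + 27867 = 27867 + sqrt(42)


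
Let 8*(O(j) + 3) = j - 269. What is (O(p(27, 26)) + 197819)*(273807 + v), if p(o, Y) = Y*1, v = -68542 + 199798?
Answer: 640925108955/8 ≈ 8.0116e+10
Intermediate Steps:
v = 131256
p(o, Y) = Y
O(j) = -293/8 + j/8 (O(j) = -3 + (j - 269)/8 = -3 + (-269 + j)/8 = -3 + (-269/8 + j/8) = -293/8 + j/8)
(O(p(27, 26)) + 197819)*(273807 + v) = ((-293/8 + (1/8)*26) + 197819)*(273807 + 131256) = ((-293/8 + 13/4) + 197819)*405063 = (-267/8 + 197819)*405063 = (1582285/8)*405063 = 640925108955/8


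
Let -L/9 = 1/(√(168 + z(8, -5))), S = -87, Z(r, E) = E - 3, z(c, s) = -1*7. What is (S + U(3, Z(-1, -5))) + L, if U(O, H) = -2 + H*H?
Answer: -25 - 9*√161/161 ≈ -25.709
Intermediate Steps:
z(c, s) = -7
Z(r, E) = -3 + E
L = -9*√161/161 (L = -9/√(168 - 7) = -9*√161/161 ≈ -0.70930)
U(O, H) = -2 + H²
(S + U(3, Z(-1, -5))) + L = (-87 + (-2 + (-3 - 5)²)) - 9*√161/161 = (-87 + (-2 + (-8)²)) - 9*√161/161 = (-87 + (-2 + 64)) - 9*√161/161 = (-87 + 62) - 9*√161/161 = -25 - 9*√161/161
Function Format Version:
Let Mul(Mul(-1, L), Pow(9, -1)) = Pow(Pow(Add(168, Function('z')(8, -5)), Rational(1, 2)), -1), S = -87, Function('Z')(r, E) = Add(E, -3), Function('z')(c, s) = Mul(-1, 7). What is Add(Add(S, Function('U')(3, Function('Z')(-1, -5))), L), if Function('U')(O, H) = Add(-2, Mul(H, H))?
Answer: Add(-25, Mul(Rational(-9, 161), Pow(161, Rational(1, 2)))) ≈ -25.709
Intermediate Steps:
Function('z')(c, s) = -7
Function('Z')(r, E) = Add(-3, E)
L = Mul(Rational(-9, 161), Pow(161, Rational(1, 2))) (L = Mul(-9, Pow(Pow(Add(168, -7), Rational(1, 2)), -1)) = Mul(-9, Pow(Pow(161, Rational(1, 2)), -1)) = Mul(-9, Mul(Rational(1, 161), Pow(161, Rational(1, 2)))) = Mul(Rational(-9, 161), Pow(161, Rational(1, 2))) ≈ -0.70930)
Function('U')(O, H) = Add(-2, Pow(H, 2))
Add(Add(S, Function('U')(3, Function('Z')(-1, -5))), L) = Add(Add(-87, Add(-2, Pow(Add(-3, -5), 2))), Mul(Rational(-9, 161), Pow(161, Rational(1, 2)))) = Add(Add(-87, Add(-2, Pow(-8, 2))), Mul(Rational(-9, 161), Pow(161, Rational(1, 2)))) = Add(Add(-87, Add(-2, 64)), Mul(Rational(-9, 161), Pow(161, Rational(1, 2)))) = Add(Add(-87, 62), Mul(Rational(-9, 161), Pow(161, Rational(1, 2)))) = Add(-25, Mul(Rational(-9, 161), Pow(161, Rational(1, 2))))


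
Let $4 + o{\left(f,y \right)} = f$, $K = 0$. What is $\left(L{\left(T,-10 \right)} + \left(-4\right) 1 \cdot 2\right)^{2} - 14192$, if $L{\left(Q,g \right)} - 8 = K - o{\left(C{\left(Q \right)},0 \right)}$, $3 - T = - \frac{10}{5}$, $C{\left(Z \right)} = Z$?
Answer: $-14191$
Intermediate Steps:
$o{\left(f,y \right)} = -4 + f$
$T = 5$ ($T = 3 - - \frac{10}{5} = 3 - \left(-10\right) \frac{1}{5} = 3 - -2 = 3 + 2 = 5$)
$L{\left(Q,g \right)} = 12 - Q$ ($L{\left(Q,g \right)} = 8 + \left(0 - \left(-4 + Q\right)\right) = 8 - \left(-4 + Q\right) = 12 - Q$)
$\left(L{\left(T,-10 \right)} + \left(-4\right) 1 \cdot 2\right)^{2} - 14192 = \left(\left(12 - 5\right) + \left(-4\right) 1 \cdot 2\right)^{2} - 14192 = \left(\left(12 - 5\right) - 8\right)^{2} - 14192 = \left(7 - 8\right)^{2} - 14192 = \left(-1\right)^{2} - 14192 = 1 - 14192 = -14191$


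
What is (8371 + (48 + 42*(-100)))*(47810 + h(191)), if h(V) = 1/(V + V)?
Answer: 77053373199/382 ≈ 2.0171e+8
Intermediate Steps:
h(V) = 1/(2*V)
(8371 + (48 + 42*(-100)))*(47810 + h(191)) = (8371 + (48 + 42*(-100)))*(47810 + (½)/191) = (8371 + (48 - 4200))*(47810 + (½)*(1/191)) = (8371 - 4152)*(47810 + 1/382) = 4219*(18263421/382) = 77053373199/382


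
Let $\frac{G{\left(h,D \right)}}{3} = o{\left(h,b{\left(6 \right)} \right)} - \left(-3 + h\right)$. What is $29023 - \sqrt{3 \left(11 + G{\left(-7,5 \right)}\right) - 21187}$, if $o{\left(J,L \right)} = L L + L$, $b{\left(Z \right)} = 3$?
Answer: $29023 - 26 i \sqrt{31} \approx 29023.0 - 144.76 i$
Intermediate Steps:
$o{\left(J,L \right)} = L + L^{2}$ ($o{\left(J,L \right)} = L^{2} + L = L + L^{2}$)
$G{\left(h,D \right)} = 45 - 3 h$ ($G{\left(h,D \right)} = 3 \left(3 \left(1 + 3\right) - \left(-3 + h\right)\right) = 3 \left(3 \cdot 4 - \left(-3 + h\right)\right) = 3 \left(12 - \left(-3 + h\right)\right) = 3 \left(15 - h\right) = 45 - 3 h$)
$29023 - \sqrt{3 \left(11 + G{\left(-7,5 \right)}\right) - 21187} = 29023 - \sqrt{3 \left(11 + \left(45 - -21\right)\right) - 21187} = 29023 - \sqrt{3 \left(11 + \left(45 + 21\right)\right) - 21187} = 29023 - \sqrt{3 \left(11 + 66\right) - 21187} = 29023 - \sqrt{3 \cdot 77 - 21187} = 29023 - \sqrt{231 - 21187} = 29023 - \sqrt{-20956} = 29023 - 26 i \sqrt{31}$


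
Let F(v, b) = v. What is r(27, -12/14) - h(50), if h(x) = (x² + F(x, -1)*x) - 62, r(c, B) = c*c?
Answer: -4209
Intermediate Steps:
r(c, B) = c²
h(x) = -62 + 2*x² (h(x) = (x² + x*x) - 62 = (x² + x²) - 62 = 2*x² - 62 = -62 + 2*x²)
r(27, -12/14) - h(50) = 27² - (-62 + 2*50²) = 729 - (-62 + 2*2500) = 729 - (-62 + 5000) = 729 - 1*4938 = 729 - 4938 = -4209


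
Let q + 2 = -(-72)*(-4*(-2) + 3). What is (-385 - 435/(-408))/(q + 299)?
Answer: -17405/49368 ≈ -0.35256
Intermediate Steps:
q = 790 (q = -2 - (-72)*(-4*(-2) + 3) = -2 - (-72)*(8 + 3) = -2 - (-72)*11 = -2 - 24*(-33) = -2 + 792 = 790)
(-385 - 435/(-408))/(q + 299) = (-385 - 435/(-408))/(790 + 299) = (-385 - 435*(-1/408))/1089 = (-385 + 145/136)*(1/1089) = -52215/136*1/1089 = -17405/49368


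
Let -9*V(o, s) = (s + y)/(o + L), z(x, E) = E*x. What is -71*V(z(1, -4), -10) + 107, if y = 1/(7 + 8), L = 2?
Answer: 39469/270 ≈ 146.18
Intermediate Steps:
y = 1/15 ≈ 0.066667
V(o, s) = -(1/15 + s)/(9*(2 + o)) (V(o, s) = -(s + 1/15)/(9*(o + 2)) = -(1/15 + s)/(9*(2 + o)))
-71*V(z(1, -4), -10) + 107 = -71*(-1 - 15*(-10))/(135*(2 - 4*1)) + 107 = -71*(-1 + 150)/(135*(2 - 4)) + 107 = -71*149/(135*(-2)) + 107 = -71*(-1)*149/(135*2) + 107 = -71*(-149/270) + 107 = 10579/270 + 107 = 39469/270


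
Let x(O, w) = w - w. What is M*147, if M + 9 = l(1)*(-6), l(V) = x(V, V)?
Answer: -1323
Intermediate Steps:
x(O, w) = 0
l(V) = 0
M = -9 (M = -9 + 0*(-6) = -9 + 0 = -9)
M*147 = -9*147 = -1323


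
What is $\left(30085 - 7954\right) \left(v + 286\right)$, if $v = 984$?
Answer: $28106370$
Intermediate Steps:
$\left(30085 - 7954\right) \left(v + 286\right) = \left(30085 - 7954\right) \left(984 + 286\right) = 22131 \cdot 1270 = 28106370$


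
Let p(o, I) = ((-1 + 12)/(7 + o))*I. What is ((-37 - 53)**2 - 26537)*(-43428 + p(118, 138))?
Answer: 100057267134/125 ≈ 8.0046e+8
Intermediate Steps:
p(o, I) = 11*I/(7 + o) (p(o, I) = (11/(7 + o))*I = 11*I/(7 + o))
((-37 - 53)**2 - 26537)*(-43428 + p(118, 138)) = ((-37 - 53)**2 - 26537)*(-43428 + 11*138/(7 + 118)) = ((-90)**2 - 26537)*(-43428 + 11*138/125) = (8100 - 26537)*(-43428 + 11*138*(1/125)) = -18437*(-43428 + 1518/125) = -18437*(-5426982/125) = 100057267134/125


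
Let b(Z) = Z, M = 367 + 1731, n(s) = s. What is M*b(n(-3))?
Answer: -6294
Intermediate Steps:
M = 2098
M*b(n(-3)) = 2098*(-3) = -6294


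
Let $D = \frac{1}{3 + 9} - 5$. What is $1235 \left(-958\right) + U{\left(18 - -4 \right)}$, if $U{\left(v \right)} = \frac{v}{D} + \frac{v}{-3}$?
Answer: $- \frac{209416100}{177} \approx -1.1831 \cdot 10^{6}$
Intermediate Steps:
$D = - \frac{59}{12}$ ($D = \frac{1}{12} - 5 = - \frac{59}{12} \approx -4.9167$)
$U{\left(v \right)} = - \frac{95 v}{177}$ ($U{\left(v \right)} = \frac{v}{- \frac{59}{12}} + \frac{v}{-3} = v \left(- \frac{12}{59}\right) + v \left(- \frac{1}{3}\right) = - \frac{12 v}{59} - \frac{v}{3} = - \frac{95 v}{177}$)
$1235 \left(-958\right) + U{\left(18 - -4 \right)} = 1235 \left(-958\right) - \frac{95 \left(18 - -4\right)}{177} = -1183130 - \frac{95 \left(18 + 4\right)}{177} = -1183130 - \frac{2090}{177} = - \frac{209416100}{177}$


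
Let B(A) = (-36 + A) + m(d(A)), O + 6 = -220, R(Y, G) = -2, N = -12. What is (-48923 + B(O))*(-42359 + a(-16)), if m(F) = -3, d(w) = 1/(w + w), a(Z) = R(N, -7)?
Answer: 2083652868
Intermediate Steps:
O = -226 (O = -6 - 220 = -226)
a(Z) = -2
d(w) = 1/(2*w)
B(A) = -39 + A (B(A) = (-36 + A) - 3 = -39 + A)
(-48923 + B(O))*(-42359 + a(-16)) = (-48923 + (-39 - 226))*(-42359 - 2) = (-48923 - 265)*(-42361) = -49188*(-42361) = 2083652868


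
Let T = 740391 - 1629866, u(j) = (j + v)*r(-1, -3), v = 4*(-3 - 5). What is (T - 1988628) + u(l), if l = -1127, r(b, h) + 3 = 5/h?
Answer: -8618083/3 ≈ -2.8727e+6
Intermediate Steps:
r(b, h) = -3 + 5/h
v = -32 (v = 4*(-8) = -32)
u(j) = 448/3 - 14*j/3 (u(j) = (j - 32)*(-3 + 5/(-3)) = (-32 + j)*(-3 + 5*(-⅓)) = (-32 + j)*(-3 - 5/3) = (-32 + j)*(-14/3) = 448/3 - 14*j/3)
T = -889475
(T - 1988628) + u(l) = (-889475 - 1988628) + (448/3 - 14/3*(-1127)) = -2878103 + (448/3 + 15778/3) = -2878103 + 16226/3 = -8618083/3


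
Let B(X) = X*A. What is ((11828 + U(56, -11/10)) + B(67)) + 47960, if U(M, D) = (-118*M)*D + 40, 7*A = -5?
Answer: 2346713/35 ≈ 67049.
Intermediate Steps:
A = -5/7 (A = (⅐)*(-5) = -5/7 ≈ -0.71429)
U(M, D) = 40 - 118*D*M (U(M, D) = -118*D*M + 40 = 40 - 118*D*M)
B(X) = -5*X/7 (B(X) = X*(-5/7) = -5*X/7)
((11828 + U(56, -11/10)) + B(67)) + 47960 = ((11828 + (40 - 118*(-11/10)*56)) - 5/7*67) + 47960 = ((11828 + (40 - 118*(-11*⅒)*56)) - 335/7) + 47960 = ((11828 + (40 - 118*(-11/10)*56)) - 335/7) + 47960 = ((11828 + (40 + 36344/5)) - 335/7) + 47960 = ((11828 + 36544/5) - 335/7) + 47960 = (95684/5 - 335/7) + 47960 = 668113/35 + 47960 = 2346713/35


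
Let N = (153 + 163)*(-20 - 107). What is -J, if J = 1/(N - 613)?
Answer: 1/40745 ≈ 2.4543e-5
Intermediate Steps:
N = -40132 (N = 316*(-127) = -40132)
J = -1/40745 (J = 1/(-40132 - 613) = 1/(-40745) = -1/40745 ≈ -2.4543e-5)
-J = -1*(-1/40745) = 1/40745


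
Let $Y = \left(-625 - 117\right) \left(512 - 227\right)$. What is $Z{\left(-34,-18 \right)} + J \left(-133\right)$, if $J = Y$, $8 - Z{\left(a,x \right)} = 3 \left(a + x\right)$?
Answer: $28125674$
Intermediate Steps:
$Z{\left(a,x \right)} = 8 - 3 a - 3 x$ ($Z{\left(a,x \right)} = 8 - 3 \left(a + x\right) = 8 - \left(3 a + 3 x\right) = 8 - 3 a - 3 x$)
$Y = -211470$ ($Y = \left(-742\right) 285 = -211470$)
$J = -211470$
$Z{\left(-34,-18 \right)} + J \left(-133\right) = \left(8 - -102 - -54\right) - -28125510 = \left(8 + 102 + 54\right) + 28125510 = 164 + 28125510 = 28125674$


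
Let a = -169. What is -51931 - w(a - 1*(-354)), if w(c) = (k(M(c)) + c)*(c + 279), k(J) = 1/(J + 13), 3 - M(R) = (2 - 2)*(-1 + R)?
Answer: -137800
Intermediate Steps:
M(R) = 3 (M(R) = 3 - (2 - 2)*(-1 + R) = 3 - 0*(-1 + R) = 3 - 1*0 = 3 + 0 = 3)
k(J) = 1/(13 + J)
w(c) = (279 + c)*(1/16 + c) (w(c) = (1/(13 + 3) + c)*(c + 279) = (1/16 + c)*(279 + c) = (279 + c)*(1/16 + c))
-51931 - w(a - 1*(-354)) = -51931 - (279/16 + (-169 - 1*(-354))**2 + 4465*(-169 - 1*(-354))/16) = -51931 - (279/16 + (-169 + 354)**2 + 4465*(-169 + 354)/16) = -51931 - (279/16 + 185**2 + (4465/16)*185) = -51931 - (279/16 + 34225 + 826025/16) = -51931 - 1*85869 = -51931 - 85869 = -137800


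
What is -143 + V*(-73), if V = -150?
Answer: 10807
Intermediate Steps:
-143 + V*(-73) = -143 - 150*(-73) = -143 + 10950 = 10807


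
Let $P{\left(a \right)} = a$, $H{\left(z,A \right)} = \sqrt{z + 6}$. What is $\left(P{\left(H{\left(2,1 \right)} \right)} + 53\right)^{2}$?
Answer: $2817 + 212 \sqrt{2} \approx 3116.8$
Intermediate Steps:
$H{\left(z,A \right)} = \sqrt{6 + z}$
$\left(P{\left(H{\left(2,1 \right)} \right)} + 53\right)^{2} = \left(\sqrt{6 + 2} + 53\right)^{2} = \left(\sqrt{8} + 53\right)^{2} = \left(2 \sqrt{2} + 53\right)^{2} = \left(53 + 2 \sqrt{2}\right)^{2}$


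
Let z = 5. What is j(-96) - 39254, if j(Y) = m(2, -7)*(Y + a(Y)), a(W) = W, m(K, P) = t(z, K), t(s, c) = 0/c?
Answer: -39254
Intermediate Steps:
t(s, c) = 0
m(K, P) = 0
j(Y) = 0 (j(Y) = 0*(Y + Y) = 0*(2*Y) = 0)
j(-96) - 39254 = 0 - 39254 = -39254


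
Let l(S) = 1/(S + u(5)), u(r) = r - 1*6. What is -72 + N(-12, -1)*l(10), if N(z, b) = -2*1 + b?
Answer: -217/3 ≈ -72.333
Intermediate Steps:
u(r) = -6 + r (u(r) = r - 6 = -6 + r)
N(z, b) = -2 + b
l(S) = 1/(-1 + S) (l(S) = 1/(S + (-6 + 5)) = 1/(S - 1) = 1/(-1 + S))
-72 + N(-12, -1)*l(10) = -72 + (-2 - 1)/(-1 + 10) = -72 - 3/9 = -72 - 3*1/9 = -72 - 1/3 = -217/3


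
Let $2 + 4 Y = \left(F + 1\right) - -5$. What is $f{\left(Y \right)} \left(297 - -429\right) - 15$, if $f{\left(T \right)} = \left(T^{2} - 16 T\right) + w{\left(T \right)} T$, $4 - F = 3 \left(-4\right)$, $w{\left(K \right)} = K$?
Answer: $-21795$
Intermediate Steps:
$F = 16$ ($F = 4 - 3 \left(-4\right) = 4 - -12 = 4 + 12 = 16$)
$Y = 5$ ($Y = - \frac{1}{2} + \frac{\left(16 + 1\right) - -5}{4} = - \frac{1}{2} + \frac{17 + 5}{4} = - \frac{1}{2} + \frac{1}{4} \cdot 22 = - \frac{1}{2} + \frac{11}{2} = 5$)
$f{\left(T \right)} = - 16 T + 2 T^{2}$ ($f{\left(T \right)} = \left(T^{2} - 16 T\right) + T T = \left(T^{2} - 16 T\right) + T^{2} = - 16 T + 2 T^{2}$)
$f{\left(Y \right)} \left(297 - -429\right) - 15 = 2 \cdot 5 \left(-8 + 5\right) \left(297 - -429\right) - 15 = 2 \cdot 5 \left(-3\right) \left(297 + 429\right) - 15 = \left(-30\right) 726 - 15 = -21780 - 15 = -21795$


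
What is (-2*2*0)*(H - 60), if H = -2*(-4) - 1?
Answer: 0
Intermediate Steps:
H = 7 (H = 8 - 1 = 7)
(-2*2*0)*(H - 60) = (-2*2*0)*(7 - 60) = -4*0*(-53) = 0*(-53) = 0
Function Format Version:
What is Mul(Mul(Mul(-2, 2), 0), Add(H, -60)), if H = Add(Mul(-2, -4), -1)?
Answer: 0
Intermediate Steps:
H = 7 (H = Add(8, -1) = 7)
Mul(Mul(Mul(-2, 2), 0), Add(H, -60)) = Mul(Mul(Mul(-2, 2), 0), Add(7, -60)) = Mul(Mul(-4, 0), -53) = Mul(0, -53) = 0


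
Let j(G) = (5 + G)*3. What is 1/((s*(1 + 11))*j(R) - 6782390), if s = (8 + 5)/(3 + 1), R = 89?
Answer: -1/6771392 ≈ -1.4768e-7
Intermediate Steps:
s = 13/4 ≈ 3.2500
j(G) = 15 + 3*G
1/((s*(1 + 11))*j(R) - 6782390) = 1/((13*(1 + 11)/4)*(15 + 3*89) - 6782390) = 1/(((13/4)*12)*(15 + 267) - 6782390) = 1/(39*282 - 6782390) = 1/(10998 - 6782390) = 1/(-6771392) = -1/6771392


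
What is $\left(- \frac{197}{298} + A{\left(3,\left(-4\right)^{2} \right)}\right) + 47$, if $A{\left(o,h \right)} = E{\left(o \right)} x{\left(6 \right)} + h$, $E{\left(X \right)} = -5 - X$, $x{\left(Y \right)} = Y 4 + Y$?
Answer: $- \frac{52943}{298} \approx -177.66$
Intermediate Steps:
$x{\left(Y \right)} = 5 Y$ ($x{\left(Y \right)} = 4 Y + Y = 5 Y$)
$A{\left(o,h \right)} = -150 + h - 30 o$ ($A{\left(o,h \right)} = \left(-5 - o\right) 5 \cdot 6 + h = \left(-5 - o\right) 30 + h = \left(-150 - 30 o\right) + h = -150 + h - 30 o$)
$\left(- \frac{197}{298} + A{\left(3,\left(-4\right)^{2} \right)}\right) + 47 = \left(- \frac{197}{298} - \left(240 - 16\right)\right) + 47 = \left(\left(-197\right) \frac{1}{298} - 224\right) + 47 = \left(- \frac{197}{298} - 224\right) + 47 = - \frac{66949}{298} + 47 = - \frac{52943}{298}$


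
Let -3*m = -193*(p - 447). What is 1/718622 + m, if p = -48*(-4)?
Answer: -11788993909/718622 ≈ -16405.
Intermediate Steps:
p = 192
m = -16405 (m = -(-193)*(192 - 447)/3 = -(-193)*(-255)/3 = -⅓*49215 = -16405)
1/718622 + m = 1/718622 - 16405 = -11788993909/718622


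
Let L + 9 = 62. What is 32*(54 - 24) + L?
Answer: 1013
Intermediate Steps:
L = 53 (L = -9 + 62 = 53)
32*(54 - 24) + L = 32*(54 - 24) + 53 = 32*30 + 53 = 960 + 53 = 1013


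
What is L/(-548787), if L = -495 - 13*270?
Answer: 1335/182929 ≈ 0.0072979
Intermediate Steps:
L = -4005 (L = -495 - 3510 = -4005)
L/(-548787) = -4005/(-548787) = -4005*(-1/548787) = 1335/182929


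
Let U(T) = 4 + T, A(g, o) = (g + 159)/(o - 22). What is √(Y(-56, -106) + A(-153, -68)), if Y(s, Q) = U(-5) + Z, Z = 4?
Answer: 2*√165/15 ≈ 1.7127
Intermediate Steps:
A(g, o) = (159 + g)/(-22 + o)
Y(s, Q) = 3 (Y(s, Q) = (4 - 5) + 4 = -1 + 4 = 3)
√(Y(-56, -106) + A(-153, -68)) = √(3 + (159 - 153)/(-22 - 68)) = √(3 + 6/(-90)) = √(3 - 1/90*6) = √(3 - 1/15) = √(44/15) = 2*√165/15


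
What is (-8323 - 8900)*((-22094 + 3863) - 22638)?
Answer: 703886787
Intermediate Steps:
(-8323 - 8900)*((-22094 + 3863) - 22638) = -17223*(-18231 - 22638) = -17223*(-40869) = 703886787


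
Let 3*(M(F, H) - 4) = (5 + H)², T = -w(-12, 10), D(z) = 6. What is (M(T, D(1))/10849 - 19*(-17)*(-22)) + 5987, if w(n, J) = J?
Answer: -1916840/1713 ≈ -1119.0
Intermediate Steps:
T = -10 (T = -1*10 = -10)
M(F, H) = 4 + (5 + H)²/3
(M(T, D(1))/10849 - 19*(-17)*(-22)) + 5987 = ((4 + (5 + 6)²/3)/10849 - 19*(-17)*(-22)) + 5987 = ((4 + (⅓)*11²)*(1/10849) + 323*(-22)) + 5987 = ((4 + (⅓)*121)*(1/10849) - 7106) + 5987 = ((4 + 121/3)*(1/10849) - 7106) + 5987 = ((133/3)*(1/10849) - 7106) + 5987 = (7/1713 - 7106) + 5987 = -12172571/1713 + 5987 = -1916840/1713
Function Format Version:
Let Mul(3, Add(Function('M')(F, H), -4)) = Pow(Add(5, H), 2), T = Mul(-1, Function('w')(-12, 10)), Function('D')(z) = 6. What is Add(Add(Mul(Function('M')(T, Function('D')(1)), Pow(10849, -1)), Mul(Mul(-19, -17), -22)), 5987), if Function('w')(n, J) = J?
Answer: Rational(-1916840, 1713) ≈ -1119.0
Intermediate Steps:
T = -10 (T = Mul(-1, 10) = -10)
Function('M')(F, H) = Add(4, Mul(Rational(1, 3), Pow(Add(5, H), 2)))
Add(Add(Mul(Function('M')(T, Function('D')(1)), Pow(10849, -1)), Mul(Mul(-19, -17), -22)), 5987) = Add(Add(Mul(Add(4, Mul(Rational(1, 3), Pow(Add(5, 6), 2))), Pow(10849, -1)), Mul(Mul(-19, -17), -22)), 5987) = Add(Add(Mul(Add(4, Mul(Rational(1, 3), Pow(11, 2))), Rational(1, 10849)), Mul(323, -22)), 5987) = Add(Add(Mul(Add(4, Mul(Rational(1, 3), 121)), Rational(1, 10849)), -7106), 5987) = Add(Add(Mul(Add(4, Rational(121, 3)), Rational(1, 10849)), -7106), 5987) = Add(Add(Mul(Rational(133, 3), Rational(1, 10849)), -7106), 5987) = Add(Add(Rational(7, 1713), -7106), 5987) = Add(Rational(-12172571, 1713), 5987) = Rational(-1916840, 1713)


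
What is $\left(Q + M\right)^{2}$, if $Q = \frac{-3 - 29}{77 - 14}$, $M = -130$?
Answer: $\frac{67601284}{3969} \approx 17032.0$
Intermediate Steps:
$Q = - \frac{32}{63} \approx -0.50794$
$\left(Q + M\right)^{2} = \left(- \frac{32}{63} - 130\right)^{2} = \left(- \frac{8222}{63}\right)^{2} = \frac{67601284}{3969}$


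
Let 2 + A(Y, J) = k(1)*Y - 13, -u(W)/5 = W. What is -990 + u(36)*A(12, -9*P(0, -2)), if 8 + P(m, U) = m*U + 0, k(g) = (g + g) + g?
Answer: -4770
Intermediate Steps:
k(g) = 3*g (k(g) = 2*g + g = 3*g)
P(m, U) = -8 + U*m (P(m, U) = -8 + (m*U + 0) = -8 + (U*m + 0) = -8 + U*m)
u(W) = -5*W
A(Y, J) = -15 + 3*Y (A(Y, J) = -2 + ((3*1)*Y - 13) = -2 + (3*Y - 13) = -2 + (-13 + 3*Y) = -15 + 3*Y)
-990 + u(36)*A(12, -9*P(0, -2)) = -990 + (-5*36)*(-15 + 3*12) = -990 - 180*(-15 + 36) = -990 - 180*21 = -990 - 3780 = -4770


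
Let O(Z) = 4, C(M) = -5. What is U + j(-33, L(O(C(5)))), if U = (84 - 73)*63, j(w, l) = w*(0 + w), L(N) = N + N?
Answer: 1782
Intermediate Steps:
L(N) = 2*N
j(w, l) = w**2 (j(w, l) = w*w = w**2)
U = 693 (U = 11*63 = 693)
U + j(-33, L(O(C(5)))) = 693 + (-33)**2 = 693 + 1089 = 1782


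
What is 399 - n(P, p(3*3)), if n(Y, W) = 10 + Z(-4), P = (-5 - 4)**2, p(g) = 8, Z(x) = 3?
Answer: 386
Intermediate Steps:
P = 81 (P = (-9)**2 = 81)
n(Y, W) = 13 (n(Y, W) = 10 + 3 = 13)
399 - n(P, p(3*3)) = 399 - 1*13 = 399 - 13 = 386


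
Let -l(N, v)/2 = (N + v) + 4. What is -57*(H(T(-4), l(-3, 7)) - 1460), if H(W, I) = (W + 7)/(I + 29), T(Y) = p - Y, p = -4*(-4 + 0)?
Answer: 1080321/13 ≈ 83102.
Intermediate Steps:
p = 16 (p = -4*(-4) = 16)
l(N, v) = -8 - 2*N - 2*v (l(N, v) = -2*((N + v) + 4) = -2*(4 + N + v) = -8 - 2*N - 2*v)
T(Y) = 16 - Y
H(W, I) = (7 + W)/(29 + I)
-57*(H(T(-4), l(-3, 7)) - 1460) = -57*((7 + (16 - 1*(-4)))/(29 + (-8 - 2*(-3) - 2*7)) - 1460) = -57*((7 + (16 + 4))/(29 + (-8 + 6 - 14)) - 1460) = -57*((7 + 20)/(29 - 16) - 1460) = -57*(27/13 - 1460) = -57*(-18953/13) = 1080321/13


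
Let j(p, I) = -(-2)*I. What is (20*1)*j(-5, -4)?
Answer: -160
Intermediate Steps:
j(p, I) = 2*I
(20*1)*j(-5, -4) = (20*1)*(2*(-4)) = 20*(-8) = -160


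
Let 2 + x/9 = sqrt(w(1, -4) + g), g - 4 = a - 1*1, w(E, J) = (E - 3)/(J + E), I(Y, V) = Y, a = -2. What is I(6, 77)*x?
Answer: -108 + 18*sqrt(15) ≈ -38.286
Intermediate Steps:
w(E, J) = (-3 + E)/(E + J)
g = 1 (g = 4 + (-2 - 1*1) = 4 + (-2 - 1) = 4 - 3 = 1)
x = -18 + 3*sqrt(15) (x = -18 + 9*sqrt((-3 + 1)/(1 - 4) + 1) = -18 + 9*sqrt(-2/(-3) + 1) = -18 + 9*sqrt(-1/3*(-2) + 1) = -18 + 9*sqrt(2/3 + 1) = -18 + 9*sqrt(5/3) = -18 + 9*(sqrt(15)/3) = -18 + 3*sqrt(15) ≈ -6.3811)
I(6, 77)*x = 6*(-18 + 3*sqrt(15)) = -108 + 18*sqrt(15)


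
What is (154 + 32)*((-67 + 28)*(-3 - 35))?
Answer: 275652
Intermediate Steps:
(154 + 32)*((-67 + 28)*(-3 - 35)) = 186*(-39*(-38)) = 186*1482 = 275652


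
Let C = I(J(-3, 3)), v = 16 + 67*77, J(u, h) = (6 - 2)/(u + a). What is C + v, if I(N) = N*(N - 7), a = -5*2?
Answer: 874955/169 ≈ 5177.3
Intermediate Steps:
a = -10
J(u, h) = 4/(-10 + u) (J(u, h) = (6 - 2)/(u - 10) = 4/(-10 + u))
v = 5175 (v = 16 + 5159 = 5175)
I(N) = N*(-7 + N)
C = 380/169 (C = (4/(-10 - 3))*(-7 + 4/(-10 - 3)) = (4/(-13))*(-7 + 4/(-13)) = (4*(-1/13))*(-7 + 4*(-1/13)) = -4*(-7 - 4/13)/13 = -4/13*(-95/13) = 380/169 ≈ 2.2485)
C + v = 380/169 + 5175 = 874955/169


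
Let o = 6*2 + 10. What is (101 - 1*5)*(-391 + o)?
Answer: -35424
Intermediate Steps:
o = 22 (o = 12 + 10 = 22)
(101 - 1*5)*(-391 + o) = (101 - 1*5)*(-391 + 22) = (101 - 5)*(-369) = 96*(-369) = -35424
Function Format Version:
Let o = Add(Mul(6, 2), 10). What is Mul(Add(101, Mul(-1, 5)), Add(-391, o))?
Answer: -35424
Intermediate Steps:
o = 22 (o = Add(12, 10) = 22)
Mul(Add(101, Mul(-1, 5)), Add(-391, o)) = Mul(Add(101, Mul(-1, 5)), Add(-391, 22)) = Mul(Add(101, -5), -369) = Mul(96, -369) = -35424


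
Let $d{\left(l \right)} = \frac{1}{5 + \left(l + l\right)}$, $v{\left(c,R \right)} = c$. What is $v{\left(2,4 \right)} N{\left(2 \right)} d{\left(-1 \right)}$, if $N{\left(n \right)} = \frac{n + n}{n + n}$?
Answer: $\frac{2}{3} \approx 0.66667$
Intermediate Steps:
$d{\left(l \right)} = \frac{1}{5 + 2 l}$
$N{\left(n \right)} = 1$ ($N{\left(n \right)} = \frac{2 n}{2 n} = 2 n \frac{1}{2 n} = 1$)
$v{\left(2,4 \right)} N{\left(2 \right)} d{\left(-1 \right)} = \frac{2 \cdot 1}{5 + 2 \left(-1\right)} = \frac{2}{5 - 2} = \frac{2}{3}$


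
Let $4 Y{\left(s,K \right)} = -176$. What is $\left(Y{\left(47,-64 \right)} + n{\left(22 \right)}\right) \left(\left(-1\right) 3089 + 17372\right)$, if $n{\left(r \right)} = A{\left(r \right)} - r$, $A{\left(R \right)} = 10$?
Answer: $-799848$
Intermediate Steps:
$Y{\left(s,K \right)} = -44$ ($Y{\left(s,K \right)} = \frac{1}{4} \left(-176\right) = -44$)
$n{\left(r \right)} = 10 - r$
$\left(Y{\left(47,-64 \right)} + n{\left(22 \right)}\right) \left(\left(-1\right) 3089 + 17372\right) = \left(-44 + \left(10 - 22\right)\right) \left(\left(-1\right) 3089 + 17372\right) = \left(-44 + \left(10 - 22\right)\right) \left(-3089 + 17372\right) = \left(-44 - 12\right) 14283 = \left(-56\right) 14283 = -799848$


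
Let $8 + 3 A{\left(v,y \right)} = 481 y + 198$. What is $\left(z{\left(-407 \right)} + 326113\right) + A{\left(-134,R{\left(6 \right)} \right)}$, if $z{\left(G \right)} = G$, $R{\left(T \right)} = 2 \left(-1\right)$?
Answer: $\frac{976346}{3} \approx 3.2545 \cdot 10^{5}$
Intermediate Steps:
$R{\left(T \right)} = -2$
$A{\left(v,y \right)} = \frac{190}{3} + \frac{481 y}{3}$ ($A{\left(v,y \right)} = - \frac{8}{3} + \frac{481 y + 198}{3} = - \frac{8}{3} + \frac{198 + 481 y}{3} = - \frac{8}{3} + \left(66 + \frac{481 y}{3}\right) = \frac{190}{3} + \frac{481 y}{3}$)
$\left(z{\left(-407 \right)} + 326113\right) + A{\left(-134,R{\left(6 \right)} \right)} = \left(-407 + 326113\right) + \left(\frac{190}{3} + \frac{481}{3} \left(-2\right)\right) = 325706 + \left(\frac{190}{3} - \frac{962}{3}\right) = 325706 - \frac{772}{3} = \frac{976346}{3}$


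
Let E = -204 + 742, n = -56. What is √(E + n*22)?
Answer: I*√694 ≈ 26.344*I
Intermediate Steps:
E = 538
√(E + n*22) = √(538 - 56*22) = √(538 - 1232) = √(-694) = I*√694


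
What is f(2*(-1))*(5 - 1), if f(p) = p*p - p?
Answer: 24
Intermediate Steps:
f(p) = p² - p
f(2*(-1))*(5 - 1) = ((2*(-1))*(-1 + 2*(-1)))*(5 - 1) = -2*(-1 - 2)*4 = -2*(-3)*4 = 6*4 = 24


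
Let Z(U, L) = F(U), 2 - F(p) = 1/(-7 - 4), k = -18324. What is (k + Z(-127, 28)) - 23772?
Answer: -463033/11 ≈ -42094.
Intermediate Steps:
F(p) = 23/11 (F(p) = 2 - 1/(-7 - 4) = 2 - 1/(-11) = 2 - 1*(-1/11) = 2 + 1/11 = 23/11)
Z(U, L) = 23/11
(k + Z(-127, 28)) - 23772 = (-18324 + 23/11) - 23772 = -201541/11 - 23772 = -463033/11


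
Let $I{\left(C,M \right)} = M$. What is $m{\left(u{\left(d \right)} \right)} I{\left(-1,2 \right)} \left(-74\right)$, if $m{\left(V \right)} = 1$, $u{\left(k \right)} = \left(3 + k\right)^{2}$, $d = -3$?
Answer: $-148$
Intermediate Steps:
$m{\left(u{\left(d \right)} \right)} I{\left(-1,2 \right)} \left(-74\right) = 1 \cdot 2 \left(-74\right) = 2 \left(-74\right) = -148$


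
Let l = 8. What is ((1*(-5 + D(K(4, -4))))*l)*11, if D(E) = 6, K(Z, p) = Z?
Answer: 88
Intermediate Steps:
((1*(-5 + D(K(4, -4))))*l)*11 = ((1*(-5 + 6))*8)*11 = ((1*1)*8)*11 = (1*8)*11 = 8*11 = 88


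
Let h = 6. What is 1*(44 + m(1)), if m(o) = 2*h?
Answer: 56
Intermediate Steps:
m(o) = 12 (m(o) = 2*6 = 12)
1*(44 + m(1)) = 1*(44 + 12) = 1*56 = 56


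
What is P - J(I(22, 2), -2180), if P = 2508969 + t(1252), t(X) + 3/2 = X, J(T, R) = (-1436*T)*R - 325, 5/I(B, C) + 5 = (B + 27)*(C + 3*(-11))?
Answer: 1920861109/762 ≈ 2.5208e+6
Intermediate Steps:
I(B, C) = 5/(-5 + (-33 + C)*(27 + B)) (I(B, C) = 5/(-5 + (B + 27)*(C + 3*(-11))) = 5/(-5 + (27 + B)*(C - 33)) = 5/(-5 + (27 + B)*(-33 + C)) = 5/(-5 + (-33 + C)*(27 + B)))
J(T, R) = -325 - 1436*R*T (J(T, R) = -1436*R*T - 325 = -325 - 1436*R*T)
t(X) = -3/2 + X
P = 5020439/2 (P = 2508969 + (-3/2 + 1252) = 2508969 + 2501/2 = 5020439/2 ≈ 2.5102e+6)
P - J(I(22, 2), -2180) = 5020439/2 - (-325 - 1436*(-2180)*5/(-896 - 33*22 + 27*2 + 22*2)) = 5020439/2 - (-325 - 1436*(-2180)*5/(-896 - 726 + 54 + 44)) = 5020439/2 - (-325 - 1436*(-2180)*5/(-1524)) = 5020439/2 - (-325 - 1436*(-2180)*5*(-1/1524)) = 5020439/2 - (-325 - 1436*(-2180)*(-5/1524)) = 5020439/2 - (-325 - 3913100/381) = 5020439/2 - 1*(-4036925/381) = 5020439/2 + 4036925/381 = 1920861109/762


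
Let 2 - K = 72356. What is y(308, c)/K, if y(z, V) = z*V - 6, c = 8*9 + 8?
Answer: -12317/36177 ≈ -0.34047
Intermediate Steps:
K = -72354 (K = 2 - 1*72356 = 2 - 72356 = -72354)
c = 80 (c = 72 + 8 = 80)
y(z, V) = -6 + V*z (y(z, V) = V*z - 6 = -6 + V*z)
y(308, c)/K = (-6 + 80*308)/(-72354) = (-6 + 24640)*(-1/72354) = 24634*(-1/72354) = -12317/36177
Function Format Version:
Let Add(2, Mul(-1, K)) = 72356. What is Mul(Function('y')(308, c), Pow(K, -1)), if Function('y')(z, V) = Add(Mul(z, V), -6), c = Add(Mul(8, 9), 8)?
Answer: Rational(-12317, 36177) ≈ -0.34047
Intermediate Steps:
K = -72354 (K = Add(2, Mul(-1, 72356)) = Add(2, -72356) = -72354)
c = 80 (c = Add(72, 8) = 80)
Function('y')(z, V) = Add(-6, Mul(V, z)) (Function('y')(z, V) = Add(Mul(V, z), -6) = Add(-6, Mul(V, z)))
Mul(Function('y')(308, c), Pow(K, -1)) = Mul(Add(-6, Mul(80, 308)), Pow(-72354, -1)) = Mul(Add(-6, 24640), Rational(-1, 72354)) = Mul(24634, Rational(-1, 72354)) = Rational(-12317, 36177)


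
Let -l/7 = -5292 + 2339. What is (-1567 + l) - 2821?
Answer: 16283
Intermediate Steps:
l = 20671 (l = -7*(-5292 + 2339) = -7*(-2953) = 20671)
(-1567 + l) - 2821 = (-1567 + 20671) - 2821 = 19104 - 2821 = 16283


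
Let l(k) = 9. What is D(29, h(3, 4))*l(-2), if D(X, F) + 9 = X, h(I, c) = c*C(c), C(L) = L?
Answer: 180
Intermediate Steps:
h(I, c) = c² (h(I, c) = c*c = c²)
D(X, F) = -9 + X
D(29, h(3, 4))*l(-2) = (-9 + 29)*9 = 20*9 = 180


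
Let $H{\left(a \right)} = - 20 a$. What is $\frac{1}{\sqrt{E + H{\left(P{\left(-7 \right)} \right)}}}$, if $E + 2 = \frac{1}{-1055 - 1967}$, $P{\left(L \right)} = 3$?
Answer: $- \frac{i \sqrt{566217030}}{187365} \approx - 0.127 i$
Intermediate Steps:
$E = - \frac{6045}{3022}$ ($E = -2 + \frac{1}{-1055 - 1967} = -2 + \frac{1}{-3022} = -2 - \frac{1}{3022} = - \frac{6045}{3022} \approx -2.0003$)
$\frac{1}{\sqrt{E + H{\left(P{\left(-7 \right)} \right)}}} = \frac{1}{\sqrt{- \frac{6045}{3022} - 60}} = \frac{1}{\sqrt{- \frac{187365}{3022}}} = \frac{1}{\frac{1}{3022} i \sqrt{566217030}} = - \frac{i \sqrt{566217030}}{187365}$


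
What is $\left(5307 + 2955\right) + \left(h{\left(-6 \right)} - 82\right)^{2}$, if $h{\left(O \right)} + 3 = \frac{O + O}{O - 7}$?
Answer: $\frac{2590927}{169} \approx 15331.0$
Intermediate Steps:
$h{\left(O \right)} = -3 + \frac{2 O}{-7 + O}$ ($h{\left(O \right)} = -3 + \frac{O + O}{O - 7} = -3 + \frac{2 O}{-7 + O}$)
$\left(5307 + 2955\right) + \left(h{\left(-6 \right)} - 82\right)^{2} = \left(5307 + 2955\right) + \left(\frac{21 - -6}{-7 - 6} - 82\right)^{2} = 8262 + \left(\frac{21 + 6}{-13} - 82\right)^{2} = 8262 + \left(\left(- \frac{1}{13}\right) 27 - 82\right)^{2} = 8262 + \left(- \frac{27}{13} - 82\right)^{2} = 8262 + \left(- \frac{1093}{13}\right)^{2} = 8262 + \frac{1194649}{169} = \frac{2590927}{169}$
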